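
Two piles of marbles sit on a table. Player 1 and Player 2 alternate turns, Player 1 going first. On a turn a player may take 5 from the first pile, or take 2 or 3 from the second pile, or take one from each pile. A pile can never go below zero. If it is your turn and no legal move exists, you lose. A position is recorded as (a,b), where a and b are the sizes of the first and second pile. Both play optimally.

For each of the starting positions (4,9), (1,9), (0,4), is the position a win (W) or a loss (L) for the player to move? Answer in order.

Build the W/L table. Terminal = L. A non-terminal position is W if it has a move to some L; otherwise it is L.
No move ever increases a pile, so every position that can arise here has a ≤ 4 and b ≤ 9; it is enough to label the cells with 0 ≤ a ≤ 4 and 0 ≤ b ≤ 9.
Every move lowers a or b (never raises either), so fill the grid row by row in increasing a, and left to right within a row: each cell's successors are then already labelled.
      b=0  b=1  b=2  b=3  b=4  b=5  b=6  b=7  b=8  b=9
a=0:    L    L    W    W    W    L    L    W    W    W
a=1:    L    W    W    W    L    L    W    W    W    L
a=2:    L    W    W    W    L    W    W    W    L    L
a=3:    L    W    W    W    L    W    W    W    L    W
a=4:    L    W    W    W    L    W    W    W    L    W
Cells with no legal move (terminal, hence L): (0,0), (0,1), (1,0), (2,0), (3,0), (4,0).
The remaining L cells, each justified by listing all of its moves:
(0,5): →(0,3)(W), (0,2)(W) — all W, so L
(0,6): →(0,4)(W), (0,3)(W) — all W, so L
(1,4): →(1,2)(W), (1,1)(W), (0,3)(W) — all W, so L
(1,5): →(1,3)(W), (1,2)(W), (0,4)(W) — all W, so L
(1,9): →(1,7)(W), (1,6)(W), (0,8)(W) — all W, so L
(2,4): →(2,2)(W), (2,1)(W), (1,3)(W) — all W, so L
(2,8): →(2,6)(W), (2,5)(W), (1,7)(W) — all W, so L
(2,9): →(2,7)(W), (2,6)(W), (1,8)(W) — all W, so L
(3,4): →(3,2)(W), (3,1)(W), (2,3)(W) — all W, so L
(3,8): →(3,6)(W), (3,5)(W), (2,7)(W) — all W, so L
(4,4): →(4,2)(W), (4,1)(W), (3,3)(W) — all W, so L
(4,8): →(4,6)(W), (4,5)(W), (3,7)(W) — all W, so L
Every other cell has at least one move into one of the L cells above, so it is W.
(4,9): the move to (3,8) reaches an L cell, so W
(1,9): one of the L cells justified above, so L
(0,4): the move to (0,1) reaches an L cell, so W

(4,9): W, (1,9): L, (0,4): W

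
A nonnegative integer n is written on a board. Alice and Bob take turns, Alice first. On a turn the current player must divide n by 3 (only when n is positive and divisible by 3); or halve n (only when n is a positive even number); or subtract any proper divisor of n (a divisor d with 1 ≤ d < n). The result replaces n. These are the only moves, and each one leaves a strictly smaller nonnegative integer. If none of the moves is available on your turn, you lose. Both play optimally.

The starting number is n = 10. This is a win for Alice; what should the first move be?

Label each position W (a win for the player to move) or L (a loss). A position with no legal move is L; any other position is W exactly when some move reaches an L, and L when every move reaches a W.
n=0: no move → L
n=1: no move → L
n=2: can move to 1, which is L ⇒ W
n=3: can move to 1, which is L ⇒ W
n=4: moves to 2(W), 3(W); every one is W ⇒ L
n=5: can move to 4, which is L ⇒ W
n=6: can move to 4, which is L ⇒ W
n=7: the only move is to 6(W), a W ⇒ L
n=8: can move to 4, which is L ⇒ W
n=9: moves to 3(W), 6(W), 8(W); every one is W ⇒ L
n=10: can move to 9, which is L ⇒ W
From 10, the L positions reachable in one move are: 9.

Move to 9.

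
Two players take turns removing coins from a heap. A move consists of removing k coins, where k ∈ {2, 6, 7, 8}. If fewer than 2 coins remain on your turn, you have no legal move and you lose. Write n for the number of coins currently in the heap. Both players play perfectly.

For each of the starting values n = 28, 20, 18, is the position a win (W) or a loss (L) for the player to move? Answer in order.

28: L, 20: W, 18: L

Classify positions by backward induction: terminal positions (no move available) are L. From any other position, the mover wins iff some move reaches an L.
n=0: no move → L
n=1: no move → L
n=2: W (go to 0, an L position)
n=3: W (go to 1, an L position)
n=4: L (sole option 2(W) is W)
n=5: L (sole option 3(W) is W)
n=6: W (go to 4, an L position)
n=7: W (go to 5, an L position)
n=8: W (go to 1, an L position)
n=9: W (go to 1, an L position)
n=10: W (go to 4, an L position)
n=11: W (go to 5, an L position)
n=12: W (go to 5, an L position)
n=13: W (go to 5, an L position)
n=14: L (options 12(W), 8(W), 7(W), 6(W) are all W)
n=15: L (options 13(W), 9(W), 8(W), 7(W) are all W)
n=16: W (go to 14, an L position)
n=17: W (go to 15, an L position)
n=18: L (options 16(W), 12(W), 11(W), 10(W) are all W)
n=19: L (options 17(W), 13(W), 12(W), 11(W) are all W)
n=20: W (go to 18, an L position)
n=21: W (go to 19, an L position)
n=22: W (go to 15, an L position)
n=23: W (go to 15, an L position)
n=24: W (go to 18, an L position)
n=25: W (go to 19, an L position)
n=26: W (go to 19, an L position)
n=27: W (go to 19, an L position)
n=28: L (options 26(W), 22(W), 21(W), 20(W) are all W)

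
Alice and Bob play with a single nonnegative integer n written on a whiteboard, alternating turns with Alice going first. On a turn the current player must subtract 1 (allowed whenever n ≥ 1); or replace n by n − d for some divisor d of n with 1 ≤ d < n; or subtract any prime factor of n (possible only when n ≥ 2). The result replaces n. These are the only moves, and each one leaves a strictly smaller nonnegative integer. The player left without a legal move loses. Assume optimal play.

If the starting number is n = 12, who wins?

Classify positions by backward induction: terminal positions (no move available) are L. From any other position, the mover wins iff some move reaches an L.
n=0: no move → L
n=1: can move to 0, which is L ⇒ W
n=2: can move to 0, which is L ⇒ W
n=3: can move to 0, which is L ⇒ W
n=4: moves to 2(W), 3(W); every one is W ⇒ L
n=5: can move to 0, which is L ⇒ W
n=6: can move to 4, which is L ⇒ W
n=7: can move to 0, which is L ⇒ W
n=8: can move to 4, which is L ⇒ W
n=9: moves to 6(W), 8(W); every one is W ⇒ L
n=10: can move to 9, which is L ⇒ W
n=11: can move to 0, which is L ⇒ W
n=12: can move to 9, which is L ⇒ W
From 12 Alice can move to 9, reaching an L position.

Alice wins.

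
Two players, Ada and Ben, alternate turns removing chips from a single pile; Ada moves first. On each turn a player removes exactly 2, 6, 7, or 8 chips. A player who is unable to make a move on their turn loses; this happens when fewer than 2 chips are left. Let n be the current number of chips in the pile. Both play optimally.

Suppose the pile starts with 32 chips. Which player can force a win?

Classify positions by backward induction: terminal positions (no move available) are L. From any other position, the mover wins iff some move reaches an L.
n=0: no move → L
n=1: no move → L
n=2: reaches L-position 0 → W
n=3: reaches L-position 1 → W
n=4: only reaches 2(W), which is W → L
n=5: only reaches 3(W), which is W → L
n=6: reaches L-position 4 → W
n=7: reaches L-position 5 → W
n=8: reaches L-position 1 → W
n=9: reaches L-position 1 → W
n=10: reaches L-position 4 → W
n=11: reaches L-position 5 → W
n=12: reaches L-position 5 → W
n=13: reaches L-position 5 → W
n=14: only reaches 12(W), 8(W), 7(W), 6(W), all W → L
n=15: only reaches 13(W), 9(W), 8(W), 7(W), all W → L
n=16: reaches L-position 14 → W
n=17: reaches L-position 15 → W
n=18: only reaches 16(W), 12(W), 11(W), 10(W), all W → L
n=19: only reaches 17(W), 13(W), 12(W), 11(W), all W → L
n=20: reaches L-position 18 → W
n=21: reaches L-position 19 → W
n=22: reaches L-position 15 → W
n=23: reaches L-position 15 → W
n=24: reaches L-position 18 → W
n=25: reaches L-position 19 → W
n=26: reaches L-position 19 → W
n=27: reaches L-position 19 → W
n=28: only reaches 26(W), 22(W), 21(W), 20(W), all W → L
n=29: only reaches 27(W), 23(W), 22(W), 21(W), all W → L
n=30: reaches L-position 28 → W
n=31: reaches L-position 29 → W
n=32: only reaches 30(W), 26(W), 25(W), 24(W), all W → L
The starting position 32 is L: whatever Ada does, the opponent receives a W position.

Ben wins.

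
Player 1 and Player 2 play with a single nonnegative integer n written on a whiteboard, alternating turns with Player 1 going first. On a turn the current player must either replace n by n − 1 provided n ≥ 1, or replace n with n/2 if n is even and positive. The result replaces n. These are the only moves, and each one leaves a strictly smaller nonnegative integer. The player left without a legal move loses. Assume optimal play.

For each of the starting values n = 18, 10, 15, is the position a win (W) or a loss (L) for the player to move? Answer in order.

18: W, 10: W, 15: L

Compute win/loss labels from the base case upward. A position with no move is L. Any other position is W if it can reach an L in one move, else L.
n=0: no move → L
n=1: →0(L), so W
n=2: →1(W) only, which is W, so L
n=3: →2(L), so W
n=4: →2(L), so W
n=5: →4(W) only, which is W, so L
n=6: →5(L), so W
n=7: →6(W) only, which is W, so L
n=8: →7(L), so W
n=9: →8(W) only, which is W, so L
n=10: →5(L), so W
n=11: →10(W) only, which is W, so L
n=12: →11(L), so W
n=13: →12(W) only, which is W, so L
n=14: →7(L), so W
n=15: →14(W) only, which is W, so L
n=16: →15(L), so W
n=17: →16(W) only, which is W, so L
n=18: →9(L), so W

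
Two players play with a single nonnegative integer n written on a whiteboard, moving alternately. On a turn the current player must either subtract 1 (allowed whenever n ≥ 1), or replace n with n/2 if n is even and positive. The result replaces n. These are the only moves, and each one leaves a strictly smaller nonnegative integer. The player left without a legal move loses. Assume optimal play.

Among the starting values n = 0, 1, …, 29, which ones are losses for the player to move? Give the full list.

Use the standard recursion: the mover loses at a terminal position; elsewhere, the mover wins exactly when some move hands the opponent an L position.
n=0: no move → L
n=1: reaches L-position 0 → W
n=2: only reaches 1(W), which is W → L
n=3: reaches L-position 2 → W
n=4: reaches L-position 2 → W
n=5: only reaches 4(W), which is W → L
n=6: reaches L-position 5 → W
n=7: only reaches 6(W), which is W → L
n=8: reaches L-position 7 → W
n=9: only reaches 8(W), which is W → L
n=10: reaches L-position 5 → W
n=11: only reaches 10(W), which is W → L
n=12: reaches L-position 11 → W
n=13: only reaches 12(W), which is W → L
n=14: reaches L-position 7 → W
n=15: only reaches 14(W), which is W → L
n=16: reaches L-position 15 → W
n=17: only reaches 16(W), which is W → L
n=18: reaches L-position 9 → W
n=19: only reaches 18(W), which is W → L
n=20: reaches L-position 19 → W
n=21: only reaches 20(W), which is W → L
n=22: reaches L-position 11 → W
n=23: only reaches 22(W), which is W → L
n=24: reaches L-position 23 → W
n=25: only reaches 24(W), which is W → L
n=26: reaches L-position 13 → W
n=27: only reaches 26(W), which is W → L
n=28: reaches L-position 27 → W
n=29: only reaches 28(W), which is W → L
Reading off the rows marked L gives the requested list; there are 15 such values of n.

0, 2, 5, 7, 9, 11, 13, 15, 17, 19, 21, 23, 25, 27, 29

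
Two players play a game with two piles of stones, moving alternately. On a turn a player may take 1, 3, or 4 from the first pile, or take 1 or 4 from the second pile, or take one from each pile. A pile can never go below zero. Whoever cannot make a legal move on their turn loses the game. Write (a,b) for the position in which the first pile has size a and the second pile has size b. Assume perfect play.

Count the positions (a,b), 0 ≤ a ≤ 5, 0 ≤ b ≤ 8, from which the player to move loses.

14

Label each position W (a win for the player to move) or L (a loss). A position with no legal move is L; any other position is W exactly when some move reaches an L, and L when every move reaches a W.
Every move lowers a or b (never raises either), so fill the grid row by row in increasing a, and left to right within a row: each cell's successors are then already labelled.
      b=0  b=1  b=2  b=3  b=4  b=5  b=6  b=7  b=8
a=0:    L    W    L    W    W    L    W    L    W
a=1:    W    W    W    W    L    W    W    W    W
a=2:    L    W    L    W    W    W    W    L    W
a=3:    W    W    W    W    L    W    L    W    W
a=4:    W    L    W    L    W    W    W    W    L
a=5:    W    W    W    W    W    L    W    W    W
Cells with no legal move (terminal, hence L): (0,0).
The remaining L cells, each justified by listing all of its moves:
(0,2): only reaches (0,1)(W), which is W → L
(0,5): only reaches (0,4)(W), (0,1)(W), all W → L
(0,7): only reaches (0,6)(W), (0,3)(W), all W → L
(1,4): only reaches (0,4)(W), (1,3)(W), (1,0)(W), (0,3)(W), all W → L
(2,0): only reaches (1,0)(W), which is W → L
(2,2): only reaches (1,2)(W), (2,1)(W), (1,1)(W), all W → L
(2,7): only reaches (1,7)(W), (2,6)(W), (2,3)(W), (1,6)(W), all W → L
(3,4): only reaches (2,4)(W), (0,4)(W), (3,3)(W), (3,0)(W), (2,3)(W), all W → L
(3,6): only reaches (2,6)(W), (0,6)(W), (3,5)(W), (3,2)(W), (2,5)(W), all W → L
(4,1): only reaches (3,1)(W), (1,1)(W), (0,1)(W), (4,0)(W), (3,0)(W), all W → L
(4,3): only reaches (3,3)(W), (1,3)(W), (0,3)(W), (4,2)(W), (3,2)(W), all W → L
(4,8): only reaches (3,8)(W), (1,8)(W), (0,8)(W), (4,7)(W), (4,4)(W), (3,7)(W), all W → L
(5,5): only reaches (4,5)(W), (2,5)(W), (1,5)(W), (5,4)(W), (5,1)(W), (4,4)(W), all W → L
Every other cell has at least one move into one of the L cells above, so it is W.
L cells per row: a=0: 4, a=1: 1, a=2: 3, a=3: 2, a=4: 3, a=5: 1; total 14.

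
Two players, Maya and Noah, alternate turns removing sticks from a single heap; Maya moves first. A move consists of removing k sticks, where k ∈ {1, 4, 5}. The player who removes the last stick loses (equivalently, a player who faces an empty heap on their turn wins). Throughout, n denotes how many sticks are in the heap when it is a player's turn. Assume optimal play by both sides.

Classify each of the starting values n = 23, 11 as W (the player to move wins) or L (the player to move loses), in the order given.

23: W, 11: L

Work bottom-up. With no move the player to move wins. Otherwise the position is W if at least one move leads to an L position for the opponent, and L if every move leads to a W.
n=0: no move; the opponent has just taken the last stick and therefore loses → W
n=1: the only move is to 0(W), a W ⇒ L
n=2: can move to 1, which is L ⇒ W
n=3: the only move is to 2(W), a W ⇒ L
n=4: can move to 3, which is L ⇒ W
n=5: can move to 1, which is L ⇒ W
n=6: can move to 1, which is L ⇒ W
n=7: can move to 3, which is L ⇒ W
n=8: can move to 3, which is L ⇒ W
n=9: moves to 8(W), 5(W), 4(W); every one is W ⇒ L
n=10: can move to 9, which is L ⇒ W
n=11: moves to 10(W), 7(W), 6(W); every one is W ⇒ L
n=12: can move to 11, which is L ⇒ W
n=13: can move to 9, which is L ⇒ W
n=14: can move to 9, which is L ⇒ W
n=15: can move to 11, which is L ⇒ W
n=16: can move to 11, which is L ⇒ W
n=17: moves to 16(W), 13(W), 12(W); every one is W ⇒ L
n=18: can move to 17, which is L ⇒ W
n=19: moves to 18(W), 15(W), 14(W); every one is W ⇒ L
n=20: can move to 19, which is L ⇒ W
n=21: can move to 17, which is L ⇒ W
n=22: can move to 17, which is L ⇒ W
n=23: can move to 19, which is L ⇒ W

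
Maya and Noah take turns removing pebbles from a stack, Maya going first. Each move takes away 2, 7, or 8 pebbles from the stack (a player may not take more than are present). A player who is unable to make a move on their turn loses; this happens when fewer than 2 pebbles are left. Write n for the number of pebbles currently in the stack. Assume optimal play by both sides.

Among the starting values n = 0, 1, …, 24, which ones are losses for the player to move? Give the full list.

Positions with no move are L. A position that does have a move is losing for the player to move precisely when every available move leads to a winning position for the opponent. Fill in the labels:
n=0: no move → L
n=1: no move → L
n=2: reaches L-position 0 → W
n=3: reaches L-position 1 → W
n=4: only reaches 2(W), which is W → L
n=5: only reaches 3(W), which is W → L
n=6: reaches L-position 4 → W
n=7: reaches L-position 5 → W
n=8: reaches L-position 1 → W
n=9: reaches L-position 1 → W
n=10: only reaches 8(W), 3(W), 2(W), all W → L
n=11: reaches L-position 4 → W
n=12: reaches L-position 10 → W
n=13: reaches L-position 5 → W
n=14: only reaches 12(W), 7(W), 6(W), all W → L
n=15: only reaches 13(W), 8(W), 7(W), all W → L
n=16: reaches L-position 14 → W
n=17: reaches L-position 15 → W
n=18: reaches L-position 10 → W
n=19: only reaches 17(W), 12(W), 11(W), all W → L
n=20: only reaches 18(W), 13(W), 12(W), all W → L
n=21: reaches L-position 19 → W
n=22: reaches L-position 20 → W
n=23: reaches L-position 15 → W
n=24: only reaches 22(W), 17(W), 16(W), all W → L
Reading off the rows marked L gives the requested list; there are 10 such values of n.

0, 1, 4, 5, 10, 14, 15, 19, 20, 24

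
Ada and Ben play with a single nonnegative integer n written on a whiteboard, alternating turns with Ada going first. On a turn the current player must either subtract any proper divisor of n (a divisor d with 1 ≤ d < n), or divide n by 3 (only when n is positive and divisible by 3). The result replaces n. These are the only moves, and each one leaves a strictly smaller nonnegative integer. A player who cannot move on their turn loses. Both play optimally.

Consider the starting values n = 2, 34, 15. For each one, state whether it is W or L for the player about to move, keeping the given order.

2: W, 34: W, 15: L

Work bottom-up. With no move the player to move loses. Otherwise the position is W if at least one move leads to an L position for the opponent, and L if every move leads to a W.
n=0: no move → L
n=1: no move → L
n=2: W (go to 1, an L position)
n=3: W (go to 1, an L position)
n=4: L (options 2(W), 3(W) are all W)
n=5: W (go to 4, an L position)
n=6: W (go to 4, an L position)
n=7: L (sole option 6(W) is W)
n=8: W (go to 4, an L position)
n=9: L (options 3(W), 6(W), 8(W) are all W)
n=10: W (go to 9, an L position)
n=11: L (sole option 10(W) is W)
n=12: W (go to 4, an L position)
n=13: L (sole option 12(W) is W)
n=14: W (go to 7, an L position)
n=15: L (options 5(W), 10(W), 12(W), 14(W) are all W)
n=16: W (go to 15, an L position)
n=17: L (sole option 16(W) is W)
n=18: W (go to 9, an L position)
n=19: L (sole option 18(W) is W)
n=20: W (go to 15, an L position)
n=21: W (go to 7, an L position)
n=22: W (go to 11, an L position)
n=23: L (sole option 22(W) is W)
n=24: W (go to 23, an L position)
n=25: L (options 20(W), 24(W) are all W)
n=26: W (go to 13, an L position)
n=27: W (go to 9, an L position)
n=28: L (options 14(W), 21(W), 24(W), 26(W), 27(W) are all W)
n=29: W (go to 28, an L position)
n=30: W (go to 15, an L position)
n=31: L (sole option 30(W) is W)
n=32: W (go to 28, an L position)
n=33: W (go to 11, an L position)
n=34: W (go to 17, an L position)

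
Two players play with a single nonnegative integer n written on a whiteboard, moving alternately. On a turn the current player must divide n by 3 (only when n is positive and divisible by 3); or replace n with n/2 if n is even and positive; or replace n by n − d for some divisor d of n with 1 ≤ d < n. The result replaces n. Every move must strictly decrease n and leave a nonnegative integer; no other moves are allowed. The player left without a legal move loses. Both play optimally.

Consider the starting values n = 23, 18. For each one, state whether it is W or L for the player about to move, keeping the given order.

Label each position W (a win for the player to move) or L (a loss). A position with no legal move is L; any other position is W exactly when some move reaches an L, and L when every move reaches a W.
n=0: no move → L
n=1: no move → L
n=2: can move to 1, which is L ⇒ W
n=3: can move to 1, which is L ⇒ W
n=4: moves to 2(W), 3(W); every one is W ⇒ L
n=5: can move to 4, which is L ⇒ W
n=6: can move to 4, which is L ⇒ W
n=7: the only move is to 6(W), a W ⇒ L
n=8: can move to 4, which is L ⇒ W
n=9: moves to 3(W), 6(W), 8(W); every one is W ⇒ L
n=10: can move to 9, which is L ⇒ W
n=11: the only move is to 10(W), a W ⇒ L
n=12: can move to 4, which is L ⇒ W
n=13: the only move is to 12(W), a W ⇒ L
n=14: can move to 7, which is L ⇒ W
n=15: moves to 5(W), 10(W), 12(W), 14(W); every one is W ⇒ L
n=16: can move to 15, which is L ⇒ W
n=17: the only move is to 16(W), a W ⇒ L
n=18: can move to 9, which is L ⇒ W
n=19: the only move is to 18(W), a W ⇒ L
n=20: can move to 15, which is L ⇒ W
n=21: can move to 7, which is L ⇒ W
n=22: can move to 11, which is L ⇒ W
n=23: the only move is to 22(W), a W ⇒ L

23: L, 18: W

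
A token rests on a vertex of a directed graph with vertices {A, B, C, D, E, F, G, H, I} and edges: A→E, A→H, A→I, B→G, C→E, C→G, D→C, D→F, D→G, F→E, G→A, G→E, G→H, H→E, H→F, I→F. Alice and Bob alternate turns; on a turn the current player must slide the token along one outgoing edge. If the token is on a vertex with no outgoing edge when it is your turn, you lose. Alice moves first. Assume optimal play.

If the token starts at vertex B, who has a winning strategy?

Bob wins.

Positions with no move are L. A position that does have a move is losing for the player to move precisely when every available move leads to a winning position for the opponent. Fill in the labels:
Every edge goes from a vertex to one that appears earlier in the order E, F, H, I, A, G, C, D, B, so processing vertices in that order labels each vertex after all of its successors.
E: no outgoing edge → L
F: W (go to E, an L position)
H: W (go to E, an L position)
I: L (sole option F(W) is W)
A: W (go to I, an L position)
G: W (go to E, an L position)
C: W (go to E, an L position)
D: L (options C(W), G(W), F(W) are all W)
B: L (sole option G(W) is W)
The starting position B is L: whatever Alice does, the opponent receives a W position.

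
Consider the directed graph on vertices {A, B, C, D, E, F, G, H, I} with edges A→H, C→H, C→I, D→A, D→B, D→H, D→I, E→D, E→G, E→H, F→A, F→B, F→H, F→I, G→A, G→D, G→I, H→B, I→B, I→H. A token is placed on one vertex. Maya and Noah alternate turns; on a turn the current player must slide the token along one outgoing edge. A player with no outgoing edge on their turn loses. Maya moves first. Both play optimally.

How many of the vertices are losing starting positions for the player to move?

Positions with no move are L. A position that does have a move is losing for the player to move precisely when every available move leads to a winning position for the opponent. Fill in the labels:
Every edge goes from a vertex to one that appears earlier in the order B, H, I, C, A, D, F, G, E, so processing vertices in that order labels each vertex after all of its successors.
B: no outgoing edge → L
H: can move to B, which is L ⇒ W
I: can move to B, which is L ⇒ W
C: moves to I(W), H(W); every one is W ⇒ L
A: the only move is to H(W), a W ⇒ L
D: can move to A, which is L ⇒ W
F: can move to A, which is L ⇒ W
G: can move to A, which is L ⇒ W
E: moves to G(W), D(W), H(W); every one is W ⇒ L
The L vertices are A, B, C, E; that is 4 in all.

4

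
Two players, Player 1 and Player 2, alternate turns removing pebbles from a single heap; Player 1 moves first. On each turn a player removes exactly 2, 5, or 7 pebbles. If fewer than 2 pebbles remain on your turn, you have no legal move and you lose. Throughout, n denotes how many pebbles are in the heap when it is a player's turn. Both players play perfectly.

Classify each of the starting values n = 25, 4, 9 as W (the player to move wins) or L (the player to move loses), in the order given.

Classify positions by backward induction: terminal positions (no move available) are L. From any other position, the mover wins iff some move reaches an L.
n=0: no move → L
n=1: no move → L
n=2: reaches L-position 0 → W
n=3: reaches L-position 1 → W
n=4: only reaches 2(W), which is W → L
n=5: reaches L-position 0 → W
n=6: reaches L-position 4 → W
n=7: reaches L-position 0 → W
n=8: reaches L-position 1 → W
n=9: reaches L-position 4 → W
n=10: only reaches 8(W), 5(W), 3(W), all W → L
n=11: reaches L-position 4 → W
n=12: reaches L-position 10 → W
n=13: only reaches 11(W), 8(W), 6(W), all W → L
n=14: only reaches 12(W), 9(W), 7(W), all W → L
n=15: reaches L-position 13 → W
n=16: reaches L-position 14 → W
n=17: reaches L-position 10 → W
n=18: reaches L-position 13 → W
n=19: reaches L-position 14 → W
n=20: reaches L-position 13 → W
n=21: reaches L-position 14 → W
n=22: only reaches 20(W), 17(W), 15(W), all W → L
n=23: only reaches 21(W), 18(W), 16(W), all W → L
n=24: reaches L-position 22 → W
n=25: reaches L-position 23 → W

25: W, 4: L, 9: W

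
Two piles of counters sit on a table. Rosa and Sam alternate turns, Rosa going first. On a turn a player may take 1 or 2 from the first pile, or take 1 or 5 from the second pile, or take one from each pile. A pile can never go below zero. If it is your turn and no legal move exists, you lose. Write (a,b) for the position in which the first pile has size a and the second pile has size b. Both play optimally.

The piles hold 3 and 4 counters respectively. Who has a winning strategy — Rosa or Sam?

Classify positions by backward induction: terminal positions (no move available) are L. From any other position, the mover wins iff some move reaches an L.
No move ever increases a pile, so every position that can arise here has a ≤ 3 and b ≤ 4; it is enough to label the cells with 0 ≤ a ≤ 3 and 0 ≤ b ≤ 4.
Every move lowers a or b (never raises either), so fill the grid row by row in increasing a, and left to right within a row: each cell's successors are then already labelled.
      b=0  b=1  b=2  b=3  b=4
a=0:    L    W    L    W    L
a=1:    W    W    W    W    W
a=2:    W    L    W    L    W
a=3:    L    W    W    W    W
Cells with no legal move (terminal, hence L): (0,0).
The remaining L cells, each justified by listing all of its moves:
(0,2): →(0,1)(W) only, which is W, so L
(0,4): →(0,3)(W) only, which is W, so L
(2,1): →(1,1)(W), (0,1)(W), (2,0)(W), (1,0)(W) — all W, so L
(2,3): →(1,3)(W), (0,3)(W), (2,2)(W), (1,2)(W) — all W, so L
(3,0): →(2,0)(W), (1,0)(W) — all W, so L
Every other cell has at least one move into one of the L cells above, so it is W.
From (3,4) Rosa can move to (2,3), reaching an L position.

Rosa wins.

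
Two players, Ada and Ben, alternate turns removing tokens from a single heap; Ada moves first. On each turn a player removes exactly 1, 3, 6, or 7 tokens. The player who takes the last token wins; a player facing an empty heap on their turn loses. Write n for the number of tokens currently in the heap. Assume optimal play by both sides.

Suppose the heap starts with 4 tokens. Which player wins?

Compute win/loss labels from the base case upward. A position with no move is L. Any other position is W if it can reach an L in one move, else L.
n=0: no move → L
n=1: →0(L), so W
n=2: →1(W) only, which is W, so L
n=3: →2(L), so W
n=4: →3(W), 1(W) — all W, so L
The starting position 4 is L: whatever Ada does, the opponent receives a W position.

Ben wins.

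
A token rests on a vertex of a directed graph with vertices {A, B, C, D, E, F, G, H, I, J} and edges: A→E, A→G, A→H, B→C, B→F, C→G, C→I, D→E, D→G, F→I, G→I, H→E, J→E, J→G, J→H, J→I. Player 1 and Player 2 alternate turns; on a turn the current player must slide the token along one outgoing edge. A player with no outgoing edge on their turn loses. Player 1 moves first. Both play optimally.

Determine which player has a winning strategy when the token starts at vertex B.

Use the standard recursion: the mover loses at a terminal position; elsewhere, the mover wins exactly when some move hands the opponent an L position.
Every edge goes from a vertex to one that appears earlier in the order I, E, G, H, A, J, C, F, D, B, so processing vertices in that order labels each vertex after all of its successors.
I: no outgoing edge → L
E: no outgoing edge → L
G: W (go to I, an L position)
H: W (go to E, an L position)
A: W (go to E, an L position)
J: W (go to E, an L position)
C: W (go to I, an L position)
F: W (go to I, an L position)
D: W (go to E, an L position)
B: L (options F(W), C(W) are all W)
Every move from B reaches a W position, so the mover loses.

Player 2 wins.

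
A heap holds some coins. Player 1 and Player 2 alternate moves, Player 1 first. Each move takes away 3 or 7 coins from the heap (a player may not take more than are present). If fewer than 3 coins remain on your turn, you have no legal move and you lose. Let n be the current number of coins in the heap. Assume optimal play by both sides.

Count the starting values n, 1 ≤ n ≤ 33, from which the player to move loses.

Classify positions by backward induction: terminal positions (no move available) are L. From any other position, the mover wins iff some move reaches an L.
n=0: no move → L
n=1: no move → L
n=2: no move → L
n=3: W (go to 0, an L position)
n=4: W (go to 1, an L position)
n=5: W (go to 2, an L position)
n=6: L (sole option 3(W) is W)
n=7: W (go to 0, an L position)
n=8: W (go to 1, an L position)
n=9: W (go to 6, an L position)
n=10: L (options 7(W), 3(W) are all W)
n=11: L (options 8(W), 4(W) are all W)
n=12: L (options 9(W), 5(W) are all W)
n=13: W (go to 10, an L position)
n=14: W (go to 11, an L position)
n=15: W (go to 12, an L position)
n=16: L (options 13(W), 9(W) are all W)
n=17: W (go to 10, an L position)
n=18: W (go to 11, an L position)
n=19: W (go to 16, an L position)
n=20: L (options 17(W), 13(W) are all W)
n=21: L (options 18(W), 14(W) are all W)
n=22: L (options 19(W), 15(W) are all W)
n=23: W (go to 20, an L position)
n=24: W (go to 21, an L position)
n=25: W (go to 22, an L position)
n=26: L (options 23(W), 19(W) are all W)
n=27: W (go to 20, an L position)
n=28: W (go to 21, an L position)
n=29: W (go to 26, an L position)
n=30: L (options 27(W), 23(W) are all W)
n=31: L (options 28(W), 24(W) are all W)
n=32: L (options 29(W), 25(W) are all W)
n=33: W (go to 30, an L position)
L entries with 1 ≤ n ≤ 33 (n=0 is outside the asked range and is not counted): n = 1, 2, 6, 10, 11, 12, 16, 20, 21, 22, 26, 30, 31, 32; that makes 14.

14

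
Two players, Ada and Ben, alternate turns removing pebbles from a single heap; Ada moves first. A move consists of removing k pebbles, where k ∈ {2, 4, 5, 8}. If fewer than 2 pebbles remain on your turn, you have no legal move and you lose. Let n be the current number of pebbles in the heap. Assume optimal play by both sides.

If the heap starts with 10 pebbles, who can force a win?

Ben wins.

Classify positions by backward induction: terminal positions (no move available) are L. From any other position, the mover wins iff some move reaches an L.
n=0: no move → L
n=1: no move → L
n=2: reaches L-position 0 → W
n=3: reaches L-position 1 → W
n=4: reaches L-position 0 → W
n=5: reaches L-position 1 → W
n=6: reaches L-position 1 → W
n=7: only reaches 5(W), 3(W), 2(W), all W → L
n=8: reaches L-position 0 → W
n=9: reaches L-position 7 → W
n=10: only reaches 8(W), 6(W), 5(W), 2(W), all W → L
Every move from 10 reaches a W position, so the mover loses.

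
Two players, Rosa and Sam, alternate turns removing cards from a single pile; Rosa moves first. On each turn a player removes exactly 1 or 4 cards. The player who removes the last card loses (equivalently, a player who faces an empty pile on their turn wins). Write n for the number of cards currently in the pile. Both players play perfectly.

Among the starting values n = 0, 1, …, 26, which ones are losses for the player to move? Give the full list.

1, 3, 6, 8, 11, 13, 16, 18, 21, 23, 26

Classify positions by backward induction: terminal positions (no move available) are W. From any other position, the mover wins iff some move reaches an L.
n=0: no move; the opponent has just taken the last card and therefore loses → W
n=1: L (sole option 0(W) is W)
n=2: W (go to 1, an L position)
n=3: L (sole option 2(W) is W)
n=4: W (go to 3, an L position)
n=5: W (go to 1, an L position)
n=6: L (options 5(W), 2(W) are all W)
n=7: W (go to 6, an L position)
n=8: L (options 7(W), 4(W) are all W)
n=9: W (go to 8, an L position)
n=10: W (go to 6, an L position)
n=11: L (options 10(W), 7(W) are all W)
n=12: W (go to 11, an L position)
n=13: L (options 12(W), 9(W) are all W)
n=14: W (go to 13, an L position)
n=15: W (go to 11, an L position)
n=16: L (options 15(W), 12(W) are all W)
n=17: W (go to 16, an L position)
n=18: L (options 17(W), 14(W) are all W)
n=19: W (go to 18, an L position)
n=20: W (go to 16, an L position)
n=21: L (options 20(W), 17(W) are all W)
n=22: W (go to 21, an L position)
n=23: L (options 22(W), 19(W) are all W)
n=24: W (go to 23, an L position)
n=25: W (go to 21, an L position)
n=26: L (options 25(W), 22(W) are all W)
Reading off the rows marked L gives the requested list; there are 11 such values of n.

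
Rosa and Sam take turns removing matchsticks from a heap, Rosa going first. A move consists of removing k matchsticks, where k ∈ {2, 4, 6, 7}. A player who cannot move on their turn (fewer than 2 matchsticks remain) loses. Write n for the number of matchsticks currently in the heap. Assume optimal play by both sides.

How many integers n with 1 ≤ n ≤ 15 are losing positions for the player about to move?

Build the W/L table. Terminal = L. A non-terminal position is W if it has a move to some L; otherwise it is L.
n=0: no move → L
n=1: no move → L
n=2: can move to 0, which is L ⇒ W
n=3: can move to 1, which is L ⇒ W
n=4: can move to 0, which is L ⇒ W
n=5: can move to 1, which is L ⇒ W
n=6: can move to 0, which is L ⇒ W
n=7: can move to 1, which is L ⇒ W
n=8: can move to 1, which is L ⇒ W
n=9: moves to 7(W), 5(W), 3(W), 2(W); every one is W ⇒ L
n=10: moves to 8(W), 6(W), 4(W), 3(W); every one is W ⇒ L
n=11: can move to 9, which is L ⇒ W
n=12: can move to 10, which is L ⇒ W
n=13: can move to 9, which is L ⇒ W
n=14: can move to 10, which is L ⇒ W
n=15: can move to 9, which is L ⇒ W
L entries with 1 ≤ n ≤ 15 (n=0 is outside the asked range and is not counted): n = 1, 9, 10; that makes 3.

3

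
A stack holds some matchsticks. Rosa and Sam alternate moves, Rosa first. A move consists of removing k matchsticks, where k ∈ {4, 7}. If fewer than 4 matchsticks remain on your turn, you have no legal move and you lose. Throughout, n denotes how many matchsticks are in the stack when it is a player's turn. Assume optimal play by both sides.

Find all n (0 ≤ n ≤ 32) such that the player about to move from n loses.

Classify positions by backward induction: terminal positions (no move available) are L. From any other position, the mover wins iff some move reaches an L.
n=0: no move → L
n=1: no move → L
n=2: no move → L
n=3: no move → L
n=4: reaches L-position 0 → W
n=5: reaches L-position 1 → W
n=6: reaches L-position 2 → W
n=7: reaches L-position 3 → W
n=8: reaches L-position 1 → W
n=9: reaches L-position 2 → W
n=10: reaches L-position 3 → W
n=11: only reaches 7(W), 4(W), all W → L
n=12: only reaches 8(W), 5(W), all W → L
n=13: only reaches 9(W), 6(W), all W → L
n=14: only reaches 10(W), 7(W), all W → L
n=15: reaches L-position 11 → W
n=16: reaches L-position 12 → W
n=17: reaches L-position 13 → W
n=18: reaches L-position 14 → W
n=19: reaches L-position 12 → W
n=20: reaches L-position 13 → W
n=21: reaches L-position 14 → W
n=22: only reaches 18(W), 15(W), all W → L
n=23: only reaches 19(W), 16(W), all W → L
n=24: only reaches 20(W), 17(W), all W → L
n=25: only reaches 21(W), 18(W), all W → L
n=26: reaches L-position 22 → W
n=27: reaches L-position 23 → W
n=28: reaches L-position 24 → W
n=29: reaches L-position 25 → W
n=30: reaches L-position 23 → W
n=31: reaches L-position 24 → W
n=32: reaches L-position 25 → W
The losing starting values of n are exactly the entries labelled L in this table (12 of them).

0, 1, 2, 3, 11, 12, 13, 14, 22, 23, 24, 25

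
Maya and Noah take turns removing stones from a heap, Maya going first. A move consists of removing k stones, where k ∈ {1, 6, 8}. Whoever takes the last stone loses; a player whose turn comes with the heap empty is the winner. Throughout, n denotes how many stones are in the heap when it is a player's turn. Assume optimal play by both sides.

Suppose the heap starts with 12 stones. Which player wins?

Noah wins.

Work bottom-up. With no move the player to move wins. Otherwise the position is W if at least one move leads to an L position for the opponent, and L if every move leads to a W.
n=0: no move; the opponent has just taken the last stone and therefore loses → W
n=1: →0(W) only, which is W, so L
n=2: →1(L), so W
n=3: →2(W) only, which is W, so L
n=4: →3(L), so W
n=5: →4(W) only, which is W, so L
n=6: →5(L), so W
n=7: →1(L), so W
n=8: →7(W), 2(W), 0(W) — all W, so L
n=9: →8(L), so W
n=10: →9(W), 4(W), 2(W) — all W, so L
n=11: →10(L), so W
n=12: →11(W), 6(W), 4(W) — all W, so L
Every move from 12 reaches a W position, so the mover loses.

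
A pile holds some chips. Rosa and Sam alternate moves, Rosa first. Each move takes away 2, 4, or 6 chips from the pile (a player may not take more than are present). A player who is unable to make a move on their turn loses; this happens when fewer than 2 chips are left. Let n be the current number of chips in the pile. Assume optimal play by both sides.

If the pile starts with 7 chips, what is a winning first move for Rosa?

Remove 6, leaving 1.

Build the W/L table. Terminal = L. A non-terminal position is W if it has a move to some L; otherwise it is L.
n=0: no move → L
n=1: no move → L
n=2: W (go to 0, an L position)
n=3: W (go to 1, an L position)
n=4: W (go to 0, an L position)
n=5: W (go to 1, an L position)
n=6: W (go to 0, an L position)
n=7: W (go to 1, an L position)
From 7, the L positions reachable in one move are: 1.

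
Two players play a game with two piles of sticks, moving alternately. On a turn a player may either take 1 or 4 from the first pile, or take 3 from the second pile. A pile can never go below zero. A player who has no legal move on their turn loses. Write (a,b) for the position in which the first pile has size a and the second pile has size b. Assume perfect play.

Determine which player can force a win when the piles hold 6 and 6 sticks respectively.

Classify positions by backward induction: terminal positions (no move available) are L. From any other position, the mover wins iff some move reaches an L.
No move ever increases a pile, so every position that can arise here has a ≤ 6 and b ≤ 6; it is enough to label the cells with 0 ≤ a ≤ 6 and 0 ≤ b ≤ 6.
Every move lowers a or b (never raises either), so fill the grid row by row in increasing a, and left to right within a row: each cell's successors are then already labelled.
      b=0  b=1  b=2  b=3  b=4  b=5  b=6
a=0:    L    L    L    W    W    W    L
a=1:    W    W    W    L    L    L    W
a=2:    L    L    L    W    W    W    L
a=3:    W    W    W    L    L    L    W
a=4:    W    W    W    W    W    W    W
a=5:    L    L    L    W    W    W    L
a=6:    W    W    W    L    L    L    W
Cells with no legal move (terminal, hence L): (0,0), (0,1), (0,2).
The remaining L cells, each justified by listing all of its moves:
(0,6): only reaches (0,3)(W), which is W → L
(1,3): only reaches (0,3)(W), (1,0)(W), all W → L
(1,4): only reaches (0,4)(W), (1,1)(W), all W → L
(1,5): only reaches (0,5)(W), (1,2)(W), all W → L
(2,0): only reaches (1,0)(W), which is W → L
(2,1): only reaches (1,1)(W), which is W → L
(2,2): only reaches (1,2)(W), which is W → L
(2,6): only reaches (1,6)(W), (2,3)(W), all W → L
(3,3): only reaches (2,3)(W), (3,0)(W), all W → L
(3,4): only reaches (2,4)(W), (3,1)(W), all W → L
(3,5): only reaches (2,5)(W), (3,2)(W), all W → L
(5,0): only reaches (4,0)(W), (1,0)(W), all W → L
(5,1): only reaches (4,1)(W), (1,1)(W), all W → L
(5,2): only reaches (4,2)(W), (1,2)(W), all W → L
(5,6): only reaches (4,6)(W), (1,6)(W), (5,3)(W), all W → L
(6,3): only reaches (5,3)(W), (2,3)(W), (6,0)(W), all W → L
(6,4): only reaches (5,4)(W), (2,4)(W), (6,1)(W), all W → L
(6,5): only reaches (5,5)(W), (2,5)(W), (6,2)(W), all W → L
Every other cell has at least one move into one of the L cells above, so it is W.
From (6,6) the player to move can move to (5,6), reaching an L position.

The first player wins.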